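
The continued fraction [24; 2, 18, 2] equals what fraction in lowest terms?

Using pₖ = aₖpₖ₋₁ + pₖ₋₂ and qₖ = aₖqₖ₋₁ + qₖ₋₂:
  k=0: a=24, p=24, q=1
  k=1: a=2, p=49, q=2
  k=2: a=18, p=906, q=37
  k=3: a=2, p=1861, q=76

1861/76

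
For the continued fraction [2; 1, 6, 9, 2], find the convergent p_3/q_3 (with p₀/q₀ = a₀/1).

183/64

Using pₖ = aₖpₖ₋₁ + pₖ₋₂, qₖ = aₖqₖ₋₁ + qₖ₋₂ (with p₋₁=1, p₋₂=0, q₋₁=0, q₋₂=1):
  k=0: a=2, p=2, q=1
  k=1: a=1, p=3, q=1
  k=2: a=6, p=20, q=7
  k=3: a=9, p=183, q=64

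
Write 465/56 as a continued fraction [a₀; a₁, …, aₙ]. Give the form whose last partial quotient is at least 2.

[8; 3, 3, 2, 2]

465 = 8*56 + 17
56 = 3*17 + 5
17 = 3*5 + 2
5 = 2*2 + 1
2 = 2*1 + 0  (stop)
So 465/56 = [8; 3, 3, 2, 2].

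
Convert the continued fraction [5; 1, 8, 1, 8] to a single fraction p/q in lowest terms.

525/89

Using pₖ = aₖpₖ₋₁ + pₖ₋₂ and qₖ = aₖqₖ₋₁ + qₖ₋₂:
  k=0: a=5, p=5, q=1
  k=1: a=1, p=6, q=1
  k=2: a=8, p=53, q=9
  k=3: a=1, p=59, q=10
  k=4: a=8, p=525, q=89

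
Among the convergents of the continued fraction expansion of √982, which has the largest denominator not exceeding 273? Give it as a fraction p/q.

√982 = [31; 2, 1, 30, 1, 2, 62, …] (period length 6).
Convergents:
  p_0/q_0 = 31/1
  p_1/q_1 = 63/2
  p_2/q_2 = 94/3
  p_3/q_3 = 2883/92
  p_4/q_4 = 2977/95
  p_5/q_5 = 8837/282
q_4 = 95 ≤ 273 < 282 = q_5, so the answer is 2977/95.

2977/95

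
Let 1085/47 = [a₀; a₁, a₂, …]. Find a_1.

1085 = 23·47 + 4   →  a_0 = 23
47 = 11·4 + 3   →  a_1 = 11

11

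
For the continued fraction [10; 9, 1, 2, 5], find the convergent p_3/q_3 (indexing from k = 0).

293/29

Using pₖ = aₖpₖ₋₁ + pₖ₋₂, qₖ = aₖqₖ₋₁ + qₖ₋₂ (with p₋₁=1, p₋₂=0, q₋₁=0, q₋₂=1):
  k=0: a=10, p=10, q=1
  k=1: a=9, p=91, q=9
  k=2: a=1, p=101, q=10
  k=3: a=2, p=293, q=29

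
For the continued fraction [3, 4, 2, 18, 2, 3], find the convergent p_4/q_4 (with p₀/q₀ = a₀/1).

1099/341

Using pₖ = aₖpₖ₋₁ + pₖ₋₂, qₖ = aₖqₖ₋₁ + qₖ₋₂ (with p₋₁=1, p₋₂=0, q₋₁=0, q₋₂=1):
  k=0: a=3, p=3, q=1
  k=1: a=4, p=13, q=4
  k=2: a=2, p=29, q=9
  k=3: a=18, p=535, q=166
  k=4: a=2, p=1099, q=341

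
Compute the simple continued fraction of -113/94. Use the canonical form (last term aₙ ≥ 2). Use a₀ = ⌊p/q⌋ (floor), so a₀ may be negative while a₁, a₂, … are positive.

[-2; 1, 3, 1, 18]

-113 = -2*94 + 75
94 = 1*75 + 19
75 = 3*19 + 18
19 = 1*18 + 1
18 = 18*1 + 0  (stop)
So -113/94 = [-2; 1, 3, 1, 18].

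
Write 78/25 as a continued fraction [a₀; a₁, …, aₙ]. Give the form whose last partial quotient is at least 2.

[3; 8, 3]

78 = 3·25 + 3
25 = 8·3 + 1
3 = 3·1 + 0  (stop)
So 78/25 = [3; 8, 3].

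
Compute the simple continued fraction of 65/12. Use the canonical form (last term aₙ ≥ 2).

65 = 5×12 + 5
12 = 2×5 + 2
5 = 2×2 + 1
2 = 2×1 + 0  (stop)
So 65/12 = [5; 2, 2, 2].

[5; 2, 2, 2]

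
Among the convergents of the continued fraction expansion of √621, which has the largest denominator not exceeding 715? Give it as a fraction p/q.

7775/312

√621 = [24; 1, 11, 2, 11, 1, 48, …] (period length 6).
Convergents:
  p_0/q_0 = 24/1
  p_1/q_1 = 25/1
  p_2/q_2 = 299/12
  p_3/q_3 = 623/25
  p_4/q_4 = 7152/287
  p_5/q_5 = 7775/312
  p_6/q_6 = 380352/15263
q_5 = 312 ≤ 715 < 15263 = q_6, so the answer is 7775/312.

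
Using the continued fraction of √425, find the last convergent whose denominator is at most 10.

165/8

√425 = [20; 1, 1, 1, 1, 1, 1, 40, …] (period length 7).
Convergents:
  p_0/q_0 = 20/1
  p_1/q_1 = 21/1
  p_2/q_2 = 41/2
  p_3/q_3 = 62/3
  p_4/q_4 = 103/5
  p_5/q_5 = 165/8
  p_6/q_6 = 268/13
q_5 = 8 ≤ 10 < 13 = q_6, so the answer is 165/8.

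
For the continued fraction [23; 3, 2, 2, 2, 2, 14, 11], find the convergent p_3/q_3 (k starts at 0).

Using pₖ = aₖpₖ₋₁ + pₖ₋₂, qₖ = aₖqₖ₋₁ + qₖ₋₂ (with p₋₁=1, p₋₂=0, q₋₁=0, q₋₂=1):
  k=0: a=23, p=23, q=1
  k=1: a=3, p=70, q=3
  k=2: a=2, p=163, q=7
  k=3: a=2, p=396, q=17

396/17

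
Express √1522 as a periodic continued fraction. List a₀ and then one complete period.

a₀ = ⌊√1522⌋ = 39.

[39; 78]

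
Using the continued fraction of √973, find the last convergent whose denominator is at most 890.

√973 = [31; 5, 5, 2, 8, 2, 5, 5, 62, …] (period length 8).
Convergents:
  p_0/q_0 = 31/1
  p_1/q_1 = 156/5
  p_2/q_2 = 811/26
  p_3/q_3 = 1778/57
  p_4/q_4 = 15035/482
  p_5/q_5 = 31848/1021
q_4 = 482 ≤ 890 < 1021 = q_5, so the answer is 15035/482.

15035/482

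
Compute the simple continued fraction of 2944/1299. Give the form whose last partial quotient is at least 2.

[2; 3, 1, 3, 14, 6]

2944 = 2×1299 + 346
1299 = 3×346 + 261
346 = 1×261 + 85
261 = 3×85 + 6
85 = 14×6 + 1
6 = 6×1 + 0  (stop)
So 2944/1299 = [2; 3, 1, 3, 14, 6].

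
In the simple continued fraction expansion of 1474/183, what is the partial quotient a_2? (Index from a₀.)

1474 = 8·183 + 10   →  a_0 = 8
183 = 18·10 + 3   →  a_1 = 18
10 = 3·3 + 1   →  a_2 = 3

3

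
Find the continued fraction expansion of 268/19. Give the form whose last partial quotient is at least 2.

[14; 9, 2]

268 = 14*19 + 2
19 = 9*2 + 1
2 = 2*1 + 0  (stop)
So 268/19 = [14; 9, 2].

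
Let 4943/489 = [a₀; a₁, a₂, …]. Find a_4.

2

4943 = 10·489 + 53   →  a_0 = 10
489 = 9·53 + 12   →  a_1 = 9
53 = 4·12 + 5   →  a_2 = 4
12 = 2·5 + 2   →  a_3 = 2
5 = 2·2 + 1   →  a_4 = 2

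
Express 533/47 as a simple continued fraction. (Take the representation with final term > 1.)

533 = 11×47 + 16
47 = 2×16 + 15
16 = 1×15 + 1
15 = 15×1 + 0  (stop)
So 533/47 = [11; 2, 1, 15].

[11; 2, 1, 15]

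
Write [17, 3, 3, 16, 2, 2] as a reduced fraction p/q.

Using pₖ = aₖpₖ₋₁ + pₖ₋₂ and qₖ = aₖqₖ₋₁ + qₖ₋₂:
  k=0: a=17, p=17, q=1
  k=1: a=3, p=52, q=3
  k=2: a=3, p=173, q=10
  k=3: a=16, p=2820, q=163
  k=4: a=2, p=5813, q=336
  k=5: a=2, p=14446, q=835

14446/835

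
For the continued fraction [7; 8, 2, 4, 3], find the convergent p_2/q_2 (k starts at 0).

Using pₖ = aₖpₖ₋₁ + pₖ₋₂, qₖ = aₖqₖ₋₁ + qₖ₋₂ (with p₋₁=1, p₋₂=0, q₋₁=0, q₋₂=1):
  k=0: a=7, p=7, q=1
  k=1: a=8, p=57, q=8
  k=2: a=2, p=121, q=17

121/17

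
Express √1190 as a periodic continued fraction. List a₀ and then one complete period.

[34; 2, 68]

a₀ = ⌊√1190⌋ = 34.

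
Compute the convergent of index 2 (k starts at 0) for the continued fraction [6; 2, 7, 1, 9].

97/15

Using pₖ = aₖpₖ₋₁ + pₖ₋₂, qₖ = aₖqₖ₋₁ + qₖ₋₂ (with p₋₁=1, p₋₂=0, q₋₁=0, q₋₂=1):
  k=0: a=6, p=6, q=1
  k=1: a=2, p=13, q=2
  k=2: a=7, p=97, q=15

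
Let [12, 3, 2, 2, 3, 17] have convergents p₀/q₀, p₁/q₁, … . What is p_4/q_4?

713/58

Using pₖ = aₖpₖ₋₁ + pₖ₋₂, qₖ = aₖqₖ₋₁ + qₖ₋₂ (with p₋₁=1, p₋₂=0, q₋₁=0, q₋₂=1):
  k=0: a=12, p=12, q=1
  k=1: a=3, p=37, q=3
  k=2: a=2, p=86, q=7
  k=3: a=2, p=209, q=17
  k=4: a=3, p=713, q=58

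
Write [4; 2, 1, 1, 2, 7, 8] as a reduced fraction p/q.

3425/781

Fold from the inside: start with 8/1.
  7 + 1/8 = 57/8
  2 + 8/57 = 122/57
  1 + 57/122 = 179/122
  1 + 122/179 = 301/179
  2 + 179/301 = 781/301
  4 + 301/781 = 3425/781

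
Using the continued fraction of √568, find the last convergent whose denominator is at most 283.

√568 = [23; 1, 4, 1, 46, …] (period length 4).
Convergents:
  p_0/q_0 = 23/1
  p_1/q_1 = 24/1
  p_2/q_2 = 119/5
  p_3/q_3 = 143/6
  p_4/q_4 = 6697/281
  p_5/q_5 = 6840/287
q_4 = 281 ≤ 283 < 287 = q_5, so the answer is 6697/281.

6697/281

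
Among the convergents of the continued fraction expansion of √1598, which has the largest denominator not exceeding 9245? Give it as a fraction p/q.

127880/3199

√1598 = [39; 1, 38, 1, 78, …] (period length 4).
Convergents:
  p_0/q_0 = 39/1
  p_1/q_1 = 40/1
  p_2/q_2 = 1559/39
  p_3/q_3 = 1599/40
  p_4/q_4 = 126281/3159
  p_5/q_5 = 127880/3199
  p_6/q_6 = 4985721/124721
q_5 = 3199 ≤ 9245 < 124721 = q_6, so the answer is 127880/3199.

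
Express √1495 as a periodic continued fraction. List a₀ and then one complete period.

a₀ = ⌊√1495⌋ = 38.
With m₀=0, d₀=1 and mₖ₊₁ = dₖaₖ − mₖ, dₖ₊₁ = (n − mₖ₊₁²)/dₖ, aₖ₊₁ = ⌊(a₀+mₖ₊₁)/dₖ₊₁⌋:
  k=1: m=38, d=51, a=1
  k=2: m=13, d=26, a=1
  k=3: m=13, d=51, a=1
  k=4: m=38, d=1, a=76
d=1 and a=2a₀=76 at k=4, so the next step gives (m, d) = (38, 51) again — its k=1 value — and the period has length 4.

[38; 1, 1, 1, 76]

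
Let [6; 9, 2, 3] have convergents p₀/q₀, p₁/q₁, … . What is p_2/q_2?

Using pₖ = aₖpₖ₋₁ + pₖ₋₂, qₖ = aₖqₖ₋₁ + qₖ₋₂ (with p₋₁=1, p₋₂=0, q₋₁=0, q₋₂=1):
  k=0: a=6, p=6, q=1
  k=1: a=9, p=55, q=9
  k=2: a=2, p=116, q=19

116/19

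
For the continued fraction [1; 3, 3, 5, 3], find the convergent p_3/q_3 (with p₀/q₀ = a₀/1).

Using pₖ = aₖpₖ₋₁ + pₖ₋₂, qₖ = aₖqₖ₋₁ + qₖ₋₂ (with p₋₁=1, p₋₂=0, q₋₁=0, q₋₂=1):
  k=0: a=1, p=1, q=1
  k=1: a=3, p=4, q=3
  k=2: a=3, p=13, q=10
  k=3: a=5, p=69, q=53

69/53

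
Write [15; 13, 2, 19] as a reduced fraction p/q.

7929/526

Using pₖ = aₖpₖ₋₁ + pₖ₋₂ and qₖ = aₖqₖ₋₁ + qₖ₋₂:
  k=0: a=15, p=15, q=1
  k=1: a=13, p=196, q=13
  k=2: a=2, p=407, q=27
  k=3: a=19, p=7929, q=526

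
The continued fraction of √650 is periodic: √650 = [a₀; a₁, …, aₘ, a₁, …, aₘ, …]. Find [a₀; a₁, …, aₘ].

a₀ = ⌊√650⌋ = 25.

[25; 2, 50]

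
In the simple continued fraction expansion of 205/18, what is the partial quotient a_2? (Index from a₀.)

1

205 = 11·18 + 7   →  a_0 = 11
18 = 2·7 + 4   →  a_1 = 2
7 = 1·4 + 3   →  a_2 = 1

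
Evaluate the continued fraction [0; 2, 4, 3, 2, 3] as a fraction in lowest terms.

103/230

Fold from the inside: start with 3/1.
  2 + 1/3 = 7/3
  3 + 3/7 = 24/7
  4 + 7/24 = 103/24
  2 + 24/103 = 230/103
  0 + 103/230 = 103/230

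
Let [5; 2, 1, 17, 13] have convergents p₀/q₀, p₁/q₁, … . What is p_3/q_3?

283/53

Using pₖ = aₖpₖ₋₁ + pₖ₋₂, qₖ = aₖqₖ₋₁ + qₖ₋₂ (with p₋₁=1, p₋₂=0, q₋₁=0, q₋₂=1):
  k=0: a=5, p=5, q=1
  k=1: a=2, p=11, q=2
  k=2: a=1, p=16, q=3
  k=3: a=17, p=283, q=53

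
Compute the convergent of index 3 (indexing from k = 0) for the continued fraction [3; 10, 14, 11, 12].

4838/1561

Using pₖ = aₖpₖ₋₁ + pₖ₋₂, qₖ = aₖqₖ₋₁ + qₖ₋₂ (with p₋₁=1, p₋₂=0, q₋₁=0, q₋₂=1):
  k=0: a=3, p=3, q=1
  k=1: a=10, p=31, q=10
  k=2: a=14, p=437, q=141
  k=3: a=11, p=4838, q=1561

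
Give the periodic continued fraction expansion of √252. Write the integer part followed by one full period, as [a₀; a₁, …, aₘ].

a₀ = ⌊√252⌋ = 15.
With m₀=0, d₀=1 and mₖ₊₁ = dₖaₖ − mₖ, dₖ₊₁ = (n − mₖ₊₁²)/dₖ, aₖ₊₁ = ⌊(a₀+mₖ₊₁)/dₖ₊₁⌋:
  k=1: m=15, d=27, a=1
  k=2: m=12, d=4, a=6
  k=3: m=12, d=27, a=1
  k=4: m=15, d=1, a=30
d=1 and a=2a₀=30 at k=4, so the next step gives (m, d) = (15, 27) again — its k=1 value — and the period has length 4.

[15; 1, 6, 1, 30]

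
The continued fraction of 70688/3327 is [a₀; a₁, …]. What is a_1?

70688 = 21·3327 + 821   →  a_0 = 21
3327 = 4·821 + 43   →  a_1 = 4

4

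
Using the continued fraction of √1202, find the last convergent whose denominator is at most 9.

√1202 = [34; 1, 2, 34, 2, 1, 68, …] (period length 6).
Convergents:
  p_0/q_0 = 34/1
  p_1/q_1 = 35/1
  p_2/q_2 = 104/3
  p_3/q_3 = 3571/103
q_2 = 3 ≤ 9 < 103 = q_3, so the answer is 104/3.

104/3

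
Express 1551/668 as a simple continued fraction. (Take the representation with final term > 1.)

1551 = 2×668 + 215
668 = 3×215 + 23
215 = 9×23 + 8
23 = 2×8 + 7
8 = 1×7 + 1
7 = 7×1 + 0  (stop)
So 1551/668 = [2; 3, 9, 2, 1, 7].

[2; 3, 9, 2, 1, 7]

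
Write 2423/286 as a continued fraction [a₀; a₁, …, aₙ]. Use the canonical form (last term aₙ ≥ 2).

2423 = 8·286 + 135
286 = 2·135 + 16
135 = 8·16 + 7
16 = 2·7 + 2
7 = 3·2 + 1
2 = 2·1 + 0  (stop)
So 2423/286 = [8; 2, 8, 2, 3, 2].

[8; 2, 8, 2, 3, 2]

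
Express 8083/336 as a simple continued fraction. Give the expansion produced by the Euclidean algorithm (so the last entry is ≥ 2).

8083 = 24·336 + 19
336 = 17·19 + 13
19 = 1·13 + 6
13 = 2·6 + 1
6 = 6·1 + 0  (stop)
So 8083/336 = [24; 17, 1, 2, 6].

[24; 17, 1, 2, 6]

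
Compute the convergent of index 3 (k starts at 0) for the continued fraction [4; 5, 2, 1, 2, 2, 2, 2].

Using pₖ = aₖpₖ₋₁ + pₖ₋₂, qₖ = aₖqₖ₋₁ + qₖ₋₂ (with p₋₁=1, p₋₂=0, q₋₁=0, q₋₂=1):
  k=0: a=4, p=4, q=1
  k=1: a=5, p=21, q=5
  k=2: a=2, p=46, q=11
  k=3: a=1, p=67, q=16

67/16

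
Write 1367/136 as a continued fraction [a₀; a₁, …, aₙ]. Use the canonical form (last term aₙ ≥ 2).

[10; 19, 2, 3]

1367 = 10×136 + 7
136 = 19×7 + 3
7 = 2×3 + 1
3 = 3×1 + 0  (stop)
So 1367/136 = [10; 19, 2, 3].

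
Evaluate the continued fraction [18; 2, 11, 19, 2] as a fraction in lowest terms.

16649/901

Fold from the inside: start with 2/1.
  19 + 1/2 = 39/2
  11 + 2/39 = 431/39
  2 + 39/431 = 901/431
  18 + 431/901 = 16649/901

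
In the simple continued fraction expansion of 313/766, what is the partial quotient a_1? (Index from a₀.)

2

313 = 0·766 + 313   →  a_0 = 0
766 = 2·313 + 140   →  a_1 = 2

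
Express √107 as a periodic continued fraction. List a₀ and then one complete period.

a₀ = ⌊√107⌋ = 10.
With m₀=0, d₀=1 and mₖ₊₁ = dₖaₖ − mₖ, dₖ₊₁ = (n − mₖ₊₁²)/dₖ, aₖ₊₁ = ⌊(a₀+mₖ₊₁)/dₖ₊₁⌋:
  k=1: m=10, d=7, a=2
  k=2: m=4, d=13, a=1
  k=3: m=9, d=2, a=9
  k=4: m=9, d=13, a=1
  k=5: m=4, d=7, a=2
  k=6: m=10, d=1, a=20
d=1 and a=2a₀=20 at k=6, so the next step gives (m, d) = (10, 7) again — its k=1 value — and the period has length 6.

[10; 2, 1, 9, 1, 2, 20]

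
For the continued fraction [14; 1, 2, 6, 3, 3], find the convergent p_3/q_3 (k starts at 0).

279/19

Using pₖ = aₖpₖ₋₁ + pₖ₋₂, qₖ = aₖqₖ₋₁ + qₖ₋₂ (with p₋₁=1, p₋₂=0, q₋₁=0, q₋₂=1):
  k=0: a=14, p=14, q=1
  k=1: a=1, p=15, q=1
  k=2: a=2, p=44, q=3
  k=3: a=6, p=279, q=19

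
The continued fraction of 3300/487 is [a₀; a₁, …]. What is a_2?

3300 = 6·487 + 378   →  a_0 = 6
487 = 1·378 + 109   →  a_1 = 1
378 = 3·109 + 51   →  a_2 = 3

3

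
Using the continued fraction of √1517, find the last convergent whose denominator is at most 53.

1519/39

√1517 = [38; 1, 18, 2, 18, 1, 76, …] (period length 6).
Convergents:
  p_0/q_0 = 38/1
  p_1/q_1 = 39/1
  p_2/q_2 = 740/19
  p_3/q_3 = 1519/39
  p_4/q_4 = 28082/721
q_3 = 39 ≤ 53 < 721 = q_4, so the answer is 1519/39.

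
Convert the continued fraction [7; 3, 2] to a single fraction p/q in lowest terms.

51/7

Using pₖ = aₖpₖ₋₁ + pₖ₋₂ and qₖ = aₖqₖ₋₁ + qₖ₋₂:
  k=0: a=7, p=7, q=1
  k=1: a=3, p=22, q=3
  k=2: a=2, p=51, q=7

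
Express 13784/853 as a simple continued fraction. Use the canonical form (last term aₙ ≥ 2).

13784 = 16·853 + 136
853 = 6·136 + 37
136 = 3·37 + 25
37 = 1·25 + 12
25 = 2·12 + 1
12 = 12·1 + 0  (stop)
So 13784/853 = [16; 6, 3, 1, 2, 12].

[16; 6, 3, 1, 2, 12]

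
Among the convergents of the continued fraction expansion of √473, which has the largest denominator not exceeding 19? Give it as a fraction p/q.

√473 = [21; 1, 2, 1, 42, …] (period length 4).
Convergents:
  p_0/q_0 = 21/1
  p_1/q_1 = 22/1
  p_2/q_2 = 65/3
  p_3/q_3 = 87/4
  p_4/q_4 = 3719/171
q_3 = 4 ≤ 19 < 171 = q_4, so the answer is 87/4.

87/4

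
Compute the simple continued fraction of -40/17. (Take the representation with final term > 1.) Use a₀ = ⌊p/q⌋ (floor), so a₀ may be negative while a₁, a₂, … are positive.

[-3; 1, 1, 1, 5]

-40 = -3·17 + 11
17 = 1·11 + 6
11 = 1·6 + 5
6 = 1·5 + 1
5 = 5·1 + 0  (stop)
So -40/17 = [-3; 1, 1, 1, 5].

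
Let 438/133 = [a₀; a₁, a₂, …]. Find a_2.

2

438 = 3·133 + 39   →  a_0 = 3
133 = 3·39 + 16   →  a_1 = 3
39 = 2·16 + 7   →  a_2 = 2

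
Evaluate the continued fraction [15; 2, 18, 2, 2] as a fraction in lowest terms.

Using pₖ = aₖpₖ₋₁ + pₖ₋₂ and qₖ = aₖqₖ₋₁ + qₖ₋₂:
  k=0: a=15, p=15, q=1
  k=1: a=2, p=31, q=2
  k=2: a=18, p=573, q=37
  k=3: a=2, p=1177, q=76
  k=4: a=2, p=2927, q=189

2927/189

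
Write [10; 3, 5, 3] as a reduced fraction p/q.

Using pₖ = aₖpₖ₋₁ + pₖ₋₂ and qₖ = aₖqₖ₋₁ + qₖ₋₂:
  k=0: a=10, p=10, q=1
  k=1: a=3, p=31, q=3
  k=2: a=5, p=165, q=16
  k=3: a=3, p=526, q=51

526/51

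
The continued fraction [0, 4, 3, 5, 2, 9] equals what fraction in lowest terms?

331/1428

Using pₖ = aₖpₖ₋₁ + pₖ₋₂ and qₖ = aₖqₖ₋₁ + qₖ₋₂:
  k=0: a=0, p=0, q=1
  k=1: a=4, p=1, q=4
  k=2: a=3, p=3, q=13
  k=3: a=5, p=16, q=69
  k=4: a=2, p=35, q=151
  k=5: a=9, p=331, q=1428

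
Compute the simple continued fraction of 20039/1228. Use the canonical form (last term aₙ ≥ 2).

[16; 3, 7, 9, 6]

20039 = 16*1228 + 391
1228 = 3*391 + 55
391 = 7*55 + 6
55 = 9*6 + 1
6 = 6*1 + 0  (stop)
So 20039/1228 = [16; 3, 7, 9, 6].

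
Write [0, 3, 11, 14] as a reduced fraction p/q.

Fold from the inside: start with 14/1.
  11 + 1/14 = 155/14
  3 + 14/155 = 479/155
  0 + 155/479 = 155/479

155/479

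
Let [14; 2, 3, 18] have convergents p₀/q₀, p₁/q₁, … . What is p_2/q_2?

Using pₖ = aₖpₖ₋₁ + pₖ₋₂, qₖ = aₖqₖ₋₁ + qₖ₋₂ (with p₋₁=1, p₋₂=0, q₋₁=0, q₋₂=1):
  k=0: a=14, p=14, q=1
  k=1: a=2, p=29, q=2
  k=2: a=3, p=101, q=7

101/7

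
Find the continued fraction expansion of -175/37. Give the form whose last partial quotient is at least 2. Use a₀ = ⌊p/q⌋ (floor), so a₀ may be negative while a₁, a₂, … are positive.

[-5; 3, 1, 2, 3]

-175 = -5*37 + 10
37 = 3*10 + 7
10 = 1*7 + 3
7 = 2*3 + 1
3 = 3*1 + 0  (stop)
So -175/37 = [-5; 3, 1, 2, 3].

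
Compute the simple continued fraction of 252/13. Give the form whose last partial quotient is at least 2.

252 = 19·13 + 5
13 = 2·5 + 3
5 = 1·3 + 2
3 = 1·2 + 1
2 = 2·1 + 0  (stop)
So 252/13 = [19; 2, 1, 1, 2].

[19; 2, 1, 1, 2]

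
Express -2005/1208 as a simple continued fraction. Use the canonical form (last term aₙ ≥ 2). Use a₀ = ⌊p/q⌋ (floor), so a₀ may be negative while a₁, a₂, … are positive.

[-2; 2, 1, 15, 2, 3, 1, 2]

-2005 = -2*1208 + 411
1208 = 2*411 + 386
411 = 1*386 + 25
386 = 15*25 + 11
25 = 2*11 + 3
11 = 3*3 + 2
3 = 1*2 + 1
2 = 2*1 + 0  (stop)
So -2005/1208 = [-2; 2, 1, 15, 2, 3, 1, 2].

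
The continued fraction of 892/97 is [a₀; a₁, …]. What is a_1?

5

892 = 9·97 + 19   →  a_0 = 9
97 = 5·19 + 2   →  a_1 = 5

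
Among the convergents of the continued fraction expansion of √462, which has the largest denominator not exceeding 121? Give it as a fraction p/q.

1827/85

√462 = [21; 2, 42, …] (period length 2).
Convergents:
  p_0/q_0 = 21/1
  p_1/q_1 = 43/2
  p_2/q_2 = 1827/85
  p_3/q_3 = 3697/172
q_2 = 85 ≤ 121 < 172 = q_3, so the answer is 1827/85.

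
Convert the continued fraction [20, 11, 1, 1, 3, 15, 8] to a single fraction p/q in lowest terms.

Fold from the inside: start with 8/1.
  15 + 1/8 = 121/8
  3 + 8/121 = 371/121
  1 + 121/371 = 492/371
  1 + 371/492 = 863/492
  11 + 492/863 = 9985/863
  20 + 863/9985 = 200563/9985

200563/9985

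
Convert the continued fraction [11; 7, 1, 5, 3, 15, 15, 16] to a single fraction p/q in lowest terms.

6146241/552346

Fold from the inside: start with 16/1.
  15 + 1/16 = 241/16
  15 + 16/241 = 3631/241
  3 + 241/3631 = 11134/3631
  5 + 3631/11134 = 59301/11134
  1 + 11134/59301 = 70435/59301
  7 + 59301/70435 = 552346/70435
  11 + 70435/552346 = 6146241/552346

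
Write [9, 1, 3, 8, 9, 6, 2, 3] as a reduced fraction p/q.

134419/13776

Fold from the inside: start with 3/1.
  2 + 1/3 = 7/3
  6 + 3/7 = 45/7
  9 + 7/45 = 412/45
  8 + 45/412 = 3341/412
  3 + 412/3341 = 10435/3341
  1 + 3341/10435 = 13776/10435
  9 + 10435/13776 = 134419/13776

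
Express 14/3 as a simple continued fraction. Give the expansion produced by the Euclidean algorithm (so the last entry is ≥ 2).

[4; 1, 2]

14 = 4·3 + 2
3 = 1·2 + 1
2 = 2·1 + 0  (stop)
So 14/3 = [4; 1, 2].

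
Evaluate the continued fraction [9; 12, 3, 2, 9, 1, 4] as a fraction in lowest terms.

39949/4399

Fold from the inside: start with 4/1.
  1 + 1/4 = 5/4
  9 + 4/5 = 49/5
  2 + 5/49 = 103/49
  3 + 49/103 = 358/103
  12 + 103/358 = 4399/358
  9 + 358/4399 = 39949/4399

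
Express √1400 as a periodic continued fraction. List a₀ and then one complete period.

[37; 2, 2, 2, 74]

a₀ = ⌊√1400⌋ = 37.
With m₀=0, d₀=1 and mₖ₊₁ = dₖaₖ − mₖ, dₖ₊₁ = (n − mₖ₊₁²)/dₖ, aₖ₊₁ = ⌊(a₀+mₖ₊₁)/dₖ₊₁⌋:
  k=1: m=37, d=31, a=2
  k=2: m=25, d=25, a=2
  k=3: m=25, d=31, a=2
  k=4: m=37, d=1, a=74
d=1 and a=2a₀=74 at k=4, so the next step gives (m, d) = (37, 31) again — its k=1 value — and the period has length 4.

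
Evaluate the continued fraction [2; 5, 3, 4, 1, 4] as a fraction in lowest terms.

895/409

Using pₖ = aₖpₖ₋₁ + pₖ₋₂ and qₖ = aₖqₖ₋₁ + qₖ₋₂:
  k=0: a=2, p=2, q=1
  k=1: a=5, p=11, q=5
  k=2: a=3, p=35, q=16
  k=3: a=4, p=151, q=69
  k=4: a=1, p=186, q=85
  k=5: a=4, p=895, q=409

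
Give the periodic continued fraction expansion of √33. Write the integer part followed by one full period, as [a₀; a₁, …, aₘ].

[5; 1, 2, 1, 10]

a₀ = ⌊√33⌋ = 5.
With m₀=0, d₀=1 and mₖ₊₁ = dₖaₖ − mₖ, dₖ₊₁ = (n − mₖ₊₁²)/dₖ, aₖ₊₁ = ⌊(a₀+mₖ₊₁)/dₖ₊₁⌋:
  k=1: m=5, d=8, a=1
  k=2: m=3, d=3, a=2
  k=3: m=3, d=8, a=1
  k=4: m=5, d=1, a=10
d=1 and a=2a₀=10 at k=4, so the next step gives (m, d) = (5, 8) again — its k=1 value — and the period has length 4.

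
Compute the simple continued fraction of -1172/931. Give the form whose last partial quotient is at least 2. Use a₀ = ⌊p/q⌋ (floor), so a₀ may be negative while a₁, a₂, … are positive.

-1172 = -2×931 + 690
931 = 1×690 + 241
690 = 2×241 + 208
241 = 1×208 + 33
208 = 6×33 + 10
33 = 3×10 + 3
10 = 3×3 + 1
3 = 3×1 + 0  (stop)
So -1172/931 = [-2; 1, 2, 1, 6, 3, 3, 3].

[-2; 1, 2, 1, 6, 3, 3, 3]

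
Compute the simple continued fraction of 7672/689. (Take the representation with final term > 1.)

[11; 7, 2, 2, 4, 4]

7672 = 11*689 + 93
689 = 7*93 + 38
93 = 2*38 + 17
38 = 2*17 + 4
17 = 4*4 + 1
4 = 4*1 + 0  (stop)
So 7672/689 = [11; 7, 2, 2, 4, 4].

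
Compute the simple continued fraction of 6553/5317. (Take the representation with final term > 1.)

[1; 4, 3, 3, 5, 3, 7]

6553 = 1·5317 + 1236
5317 = 4·1236 + 373
1236 = 3·373 + 117
373 = 3·117 + 22
117 = 5·22 + 7
22 = 3·7 + 1
7 = 7·1 + 0  (stop)
So 6553/5317 = [1; 4, 3, 3, 5, 3, 7].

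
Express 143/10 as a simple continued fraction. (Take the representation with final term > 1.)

[14; 3, 3]

143 = 14*10 + 3
10 = 3*3 + 1
3 = 3*1 + 0  (stop)
So 143/10 = [14; 3, 3].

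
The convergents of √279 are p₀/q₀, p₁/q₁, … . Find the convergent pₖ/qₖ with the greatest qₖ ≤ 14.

√279 = [16; 1, 2, 2, 1, 2, 2, 1, 32, …] (period length 8).
Convergents:
  p_0/q_0 = 16/1
  p_1/q_1 = 17/1
  p_2/q_2 = 50/3
  p_3/q_3 = 117/7
  p_4/q_4 = 167/10
  p_5/q_5 = 451/27
q_4 = 10 ≤ 14 < 27 = q_5, so the answer is 167/10.

167/10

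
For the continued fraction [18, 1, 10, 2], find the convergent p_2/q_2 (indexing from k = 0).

Using pₖ = aₖpₖ₋₁ + pₖ₋₂, qₖ = aₖqₖ₋₁ + qₖ₋₂ (with p₋₁=1, p₋₂=0, q₋₁=0, q₋₂=1):
  k=0: a=18, p=18, q=1
  k=1: a=1, p=19, q=1
  k=2: a=10, p=208, q=11

208/11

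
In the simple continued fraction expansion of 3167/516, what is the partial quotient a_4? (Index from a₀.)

3167 = 6·516 + 71   →  a_0 = 6
516 = 7·71 + 19   →  a_1 = 7
71 = 3·19 + 14   →  a_2 = 3
19 = 1·14 + 5   →  a_3 = 1
14 = 2·5 + 4   →  a_4 = 2

2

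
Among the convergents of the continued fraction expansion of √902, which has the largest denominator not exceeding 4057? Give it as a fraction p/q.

54090/1801

√902 = [30; 30, 60, …] (period length 2).
Convergents:
  p_0/q_0 = 30/1
  p_1/q_1 = 901/30
  p_2/q_2 = 54090/1801
  p_3/q_3 = 1623601/54060
q_2 = 1801 ≤ 4057 < 54060 = q_3, so the answer is 54090/1801.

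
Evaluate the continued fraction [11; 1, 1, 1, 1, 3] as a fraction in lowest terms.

Fold from the inside: start with 3/1.
  1 + 1/3 = 4/3
  1 + 3/4 = 7/4
  1 + 4/7 = 11/7
  1 + 7/11 = 18/11
  11 + 11/18 = 209/18

209/18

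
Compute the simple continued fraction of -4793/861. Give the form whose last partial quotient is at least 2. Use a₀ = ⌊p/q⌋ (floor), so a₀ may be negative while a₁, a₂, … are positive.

[-6; 2, 3, 4, 9, 3]

-4793 = -6·861 + 373
861 = 2·373 + 115
373 = 3·115 + 28
115 = 4·28 + 3
28 = 9·3 + 1
3 = 3·1 + 0  (stop)
So -4793/861 = [-6; 2, 3, 4, 9, 3].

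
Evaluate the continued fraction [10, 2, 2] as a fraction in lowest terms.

Fold from the inside: start with 2/1.
  2 + 1/2 = 5/2
  10 + 2/5 = 52/5

52/5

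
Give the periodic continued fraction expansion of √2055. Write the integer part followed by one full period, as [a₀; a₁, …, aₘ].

a₀ = ⌊√2055⌋ = 45.
With m₀=0, d₀=1 and mₖ₊₁ = dₖaₖ − mₖ, dₖ₊₁ = (n − mₖ₊₁²)/dₖ, aₖ₊₁ = ⌊(a₀+mₖ₊₁)/dₖ₊₁⌋:
  k=1: m=45, d=30, a=3
  k=2: m=45, d=1, a=90
d=1 and a=2a₀=90 at k=2, so the next step gives (m, d) = (45, 30) again — its k=1 value — and the period has length 2.

[45; 3, 90]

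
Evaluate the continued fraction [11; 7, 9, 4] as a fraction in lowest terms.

2930/263

Using pₖ = aₖpₖ₋₁ + pₖ₋₂ and qₖ = aₖqₖ₋₁ + qₖ₋₂:
  k=0: a=11, p=11, q=1
  k=1: a=7, p=78, q=7
  k=2: a=9, p=713, q=64
  k=3: a=4, p=2930, q=263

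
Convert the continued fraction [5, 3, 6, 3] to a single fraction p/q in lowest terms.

319/60

Fold from the inside: start with 3/1.
  6 + 1/3 = 19/3
  3 + 3/19 = 60/19
  5 + 19/60 = 319/60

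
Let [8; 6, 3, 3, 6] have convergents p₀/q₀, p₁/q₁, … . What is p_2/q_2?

155/19

Using pₖ = aₖpₖ₋₁ + pₖ₋₂, qₖ = aₖqₖ₋₁ + qₖ₋₂ (with p₋₁=1, p₋₂=0, q₋₁=0, q₋₂=1):
  k=0: a=8, p=8, q=1
  k=1: a=6, p=49, q=6
  k=2: a=3, p=155, q=19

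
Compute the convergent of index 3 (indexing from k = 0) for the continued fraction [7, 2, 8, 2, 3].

269/36

Using pₖ = aₖpₖ₋₁ + pₖ₋₂, qₖ = aₖqₖ₋₁ + qₖ₋₂ (with p₋₁=1, p₋₂=0, q₋₁=0, q₋₂=1):
  k=0: a=7, p=7, q=1
  k=1: a=2, p=15, q=2
  k=2: a=8, p=127, q=17
  k=3: a=2, p=269, q=36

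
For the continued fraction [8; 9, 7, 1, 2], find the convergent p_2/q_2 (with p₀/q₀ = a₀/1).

519/64

Using pₖ = aₖpₖ₋₁ + pₖ₋₂, qₖ = aₖqₖ₋₁ + qₖ₋₂ (with p₋₁=1, p₋₂=0, q₋₁=0, q₋₂=1):
  k=0: a=8, p=8, q=1
  k=1: a=9, p=73, q=9
  k=2: a=7, p=519, q=64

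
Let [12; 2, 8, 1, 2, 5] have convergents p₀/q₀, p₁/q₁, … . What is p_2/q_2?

Using pₖ = aₖpₖ₋₁ + pₖ₋₂, qₖ = aₖqₖ₋₁ + qₖ₋₂ (with p₋₁=1, p₋₂=0, q₋₁=0, q₋₂=1):
  k=0: a=12, p=12, q=1
  k=1: a=2, p=25, q=2
  k=2: a=8, p=212, q=17

212/17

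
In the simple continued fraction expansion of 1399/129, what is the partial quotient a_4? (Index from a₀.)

4

1399 = 10·129 + 109   →  a_0 = 10
129 = 1·109 + 20   →  a_1 = 1
109 = 5·20 + 9   →  a_2 = 5
20 = 2·9 + 2   →  a_3 = 2
9 = 4·2 + 1   →  a_4 = 4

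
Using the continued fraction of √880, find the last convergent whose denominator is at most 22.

89/3

√880 = [29; 1, 1, 1, 58, …] (period length 4).
Convergents:
  p_0/q_0 = 29/1
  p_1/q_1 = 30/1
  p_2/q_2 = 59/2
  p_3/q_3 = 89/3
  p_4/q_4 = 5221/176
q_3 = 3 ≤ 22 < 176 = q_4, so the answer is 89/3.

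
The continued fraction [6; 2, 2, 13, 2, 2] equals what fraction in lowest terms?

Fold from the inside: start with 2/1.
  2 + 1/2 = 5/2
  13 + 2/5 = 67/5
  2 + 5/67 = 139/67
  2 + 67/139 = 345/139
  6 + 139/345 = 2209/345

2209/345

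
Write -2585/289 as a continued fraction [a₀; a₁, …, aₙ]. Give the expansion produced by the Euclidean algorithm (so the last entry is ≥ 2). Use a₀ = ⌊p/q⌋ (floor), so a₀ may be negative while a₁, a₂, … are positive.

-2585 = -9×289 + 16
289 = 18×16 + 1
16 = 16×1 + 0  (stop)
So -2585/289 = [-9; 18, 16].

[-9; 18, 16]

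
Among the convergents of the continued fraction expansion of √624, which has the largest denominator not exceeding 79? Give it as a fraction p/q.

√624 = [24; 1, 48, …] (period length 2).
Convergents:
  p_0/q_0 = 24/1
  p_1/q_1 = 25/1
  p_2/q_2 = 1224/49
  p_3/q_3 = 1249/50
  p_4/q_4 = 61176/2449
q_3 = 50 ≤ 79 < 2449 = q_4, so the answer is 1249/50.

1249/50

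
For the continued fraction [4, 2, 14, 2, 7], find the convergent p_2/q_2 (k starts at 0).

Using pₖ = aₖpₖ₋₁ + pₖ₋₂, qₖ = aₖqₖ₋₁ + qₖ₋₂ (with p₋₁=1, p₋₂=0, q₋₁=0, q₋₂=1):
  k=0: a=4, p=4, q=1
  k=1: a=2, p=9, q=2
  k=2: a=14, p=130, q=29

130/29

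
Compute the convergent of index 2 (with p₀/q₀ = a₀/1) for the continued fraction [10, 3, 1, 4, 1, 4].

Using pₖ = aₖpₖ₋₁ + pₖ₋₂, qₖ = aₖqₖ₋₁ + qₖ₋₂ (with p₋₁=1, p₋₂=0, q₋₁=0, q₋₂=1):
  k=0: a=10, p=10, q=1
  k=1: a=3, p=31, q=3
  k=2: a=1, p=41, q=4

41/4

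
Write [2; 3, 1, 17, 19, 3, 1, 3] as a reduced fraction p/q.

46375/20579

Using pₖ = aₖpₖ₋₁ + pₖ₋₂ and qₖ = aₖqₖ₋₁ + qₖ₋₂:
  k=0: a=2, p=2, q=1
  k=1: a=3, p=7, q=3
  k=2: a=1, p=9, q=4
  k=3: a=17, p=160, q=71
  k=4: a=19, p=3049, q=1353
  k=5: a=3, p=9307, q=4130
  k=6: a=1, p=12356, q=5483
  k=7: a=3, p=46375, q=20579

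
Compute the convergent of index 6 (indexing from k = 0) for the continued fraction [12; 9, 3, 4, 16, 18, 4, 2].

1741727/143856

Using pₖ = aₖpₖ₋₁ + pₖ₋₂, qₖ = aₖqₖ₋₁ + qₖ₋₂ (with p₋₁=1, p₋₂=0, q₋₁=0, q₋₂=1):
  k=0: a=12, p=12, q=1
  k=1: a=9, p=109, q=9
  k=2: a=3, p=339, q=28
  k=3: a=4, p=1465, q=121
  k=4: a=16, p=23779, q=1964
  k=5: a=18, p=429487, q=35473
  k=6: a=4, p=1741727, q=143856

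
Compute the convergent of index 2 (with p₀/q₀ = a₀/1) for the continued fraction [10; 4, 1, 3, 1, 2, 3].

51/5

Using pₖ = aₖpₖ₋₁ + pₖ₋₂, qₖ = aₖqₖ₋₁ + qₖ₋₂ (with p₋₁=1, p₋₂=0, q₋₁=0, q₋₂=1):
  k=0: a=10, p=10, q=1
  k=1: a=4, p=41, q=4
  k=2: a=1, p=51, q=5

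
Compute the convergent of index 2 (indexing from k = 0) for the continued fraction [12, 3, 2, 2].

Using pₖ = aₖpₖ₋₁ + pₖ₋₂, qₖ = aₖqₖ₋₁ + qₖ₋₂ (with p₋₁=1, p₋₂=0, q₋₁=0, q₋₂=1):
  k=0: a=12, p=12, q=1
  k=1: a=3, p=37, q=3
  k=2: a=2, p=86, q=7

86/7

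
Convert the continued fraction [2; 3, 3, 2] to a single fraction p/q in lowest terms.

Fold from the inside: start with 2/1.
  3 + 1/2 = 7/2
  3 + 2/7 = 23/7
  2 + 7/23 = 53/23

53/23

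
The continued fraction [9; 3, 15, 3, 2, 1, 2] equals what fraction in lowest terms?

11807/1266

Fold from the inside: start with 2/1.
  1 + 1/2 = 3/2
  2 + 2/3 = 8/3
  3 + 3/8 = 27/8
  15 + 8/27 = 413/27
  3 + 27/413 = 1266/413
  9 + 413/1266 = 11807/1266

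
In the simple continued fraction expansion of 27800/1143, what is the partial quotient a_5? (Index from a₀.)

27800 = 24·1143 + 368   →  a_0 = 24
1143 = 3·368 + 39   →  a_1 = 3
368 = 9·39 + 17   →  a_2 = 9
39 = 2·17 + 5   →  a_3 = 2
17 = 3·5 + 2   →  a_4 = 3
5 = 2·2 + 1   →  a_5 = 2

2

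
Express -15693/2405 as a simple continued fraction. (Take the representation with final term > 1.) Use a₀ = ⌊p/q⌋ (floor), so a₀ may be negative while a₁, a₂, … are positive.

-15693 = -7×2405 + 1142
2405 = 2×1142 + 121
1142 = 9×121 + 53
121 = 2×53 + 15
53 = 3×15 + 8
15 = 1×8 + 7
8 = 1×7 + 1
7 = 7×1 + 0  (stop)
So -15693/2405 = [-7; 2, 9, 2, 3, 1, 1, 7].

[-7; 2, 9, 2, 3, 1, 1, 7]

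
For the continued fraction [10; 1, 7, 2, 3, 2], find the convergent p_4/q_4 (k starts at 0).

Using pₖ = aₖpₖ₋₁ + pₖ₋₂, qₖ = aₖqₖ₋₁ + qₖ₋₂ (with p₋₁=1, p₋₂=0, q₋₁=0, q₋₂=1):
  k=0: a=10, p=10, q=1
  k=1: a=1, p=11, q=1
  k=2: a=7, p=87, q=8
  k=3: a=2, p=185, q=17
  k=4: a=3, p=642, q=59

642/59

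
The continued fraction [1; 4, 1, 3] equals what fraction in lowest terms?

Fold from the inside: start with 3/1.
  1 + 1/3 = 4/3
  4 + 3/4 = 19/4
  1 + 4/19 = 23/19

23/19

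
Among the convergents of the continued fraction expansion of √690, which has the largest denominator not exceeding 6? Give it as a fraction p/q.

√690 = [26; 3, 1, 2, 1, 3, 52, …] (period length 6).
Convergents:
  p_0/q_0 = 26/1
  p_1/q_1 = 79/3
  p_2/q_2 = 105/4
  p_3/q_3 = 289/11
q_2 = 4 ≤ 6 < 11 = q_3, so the answer is 105/4.

105/4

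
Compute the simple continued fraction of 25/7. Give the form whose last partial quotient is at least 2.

[3; 1, 1, 3]

25 = 3*7 + 4
7 = 1*4 + 3
4 = 1*3 + 1
3 = 3*1 + 0  (stop)
So 25/7 = [3; 1, 1, 3].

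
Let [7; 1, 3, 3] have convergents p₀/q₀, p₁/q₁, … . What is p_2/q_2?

31/4

Using pₖ = aₖpₖ₋₁ + pₖ₋₂, qₖ = aₖqₖ₋₁ + qₖ₋₂ (with p₋₁=1, p₋₂=0, q₋₁=0, q₋₂=1):
  k=0: a=7, p=7, q=1
  k=1: a=1, p=8, q=1
  k=2: a=3, p=31, q=4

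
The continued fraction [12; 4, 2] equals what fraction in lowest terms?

Using pₖ = aₖpₖ₋₁ + pₖ₋₂ and qₖ = aₖqₖ₋₁ + qₖ₋₂:
  k=0: a=12, p=12, q=1
  k=1: a=4, p=49, q=4
  k=2: a=2, p=110, q=9

110/9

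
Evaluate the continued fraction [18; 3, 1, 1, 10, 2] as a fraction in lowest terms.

2834/155

Fold from the inside: start with 2/1.
  10 + 1/2 = 21/2
  1 + 2/21 = 23/21
  1 + 21/23 = 44/23
  3 + 23/44 = 155/44
  18 + 44/155 = 2834/155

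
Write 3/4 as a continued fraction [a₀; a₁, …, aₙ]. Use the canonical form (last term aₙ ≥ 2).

3 = 0*4 + 3
4 = 1*3 + 1
3 = 3*1 + 0  (stop)
So 3/4 = [0; 1, 3].

[0; 1, 3]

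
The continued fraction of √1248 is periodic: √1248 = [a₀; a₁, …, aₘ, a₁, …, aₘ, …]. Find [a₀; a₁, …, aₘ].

a₀ = ⌊√1248⌋ = 35.
With m₀=0, d₀=1 and mₖ₊₁ = dₖaₖ − mₖ, dₖ₊₁ = (n − mₖ₊₁²)/dₖ, aₖ₊₁ = ⌊(a₀+mₖ₊₁)/dₖ₊₁⌋:
  k=1: m=35, d=23, a=3
  k=2: m=34, d=4, a=17
  k=3: m=34, d=23, a=3
  k=4: m=35, d=1, a=70
d=1 and a=2a₀=70 at k=4, so the next step gives (m, d) = (35, 23) again — its k=1 value — and the period has length 4.

[35; 3, 17, 3, 70]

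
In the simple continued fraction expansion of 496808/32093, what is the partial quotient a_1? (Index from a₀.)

2

496808 = 15·32093 + 15413   →  a_0 = 15
32093 = 2·15413 + 1267   →  a_1 = 2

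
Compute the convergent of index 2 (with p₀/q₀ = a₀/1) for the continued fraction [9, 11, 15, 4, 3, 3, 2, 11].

Using pₖ = aₖpₖ₋₁ + pₖ₋₂, qₖ = aₖqₖ₋₁ + qₖ₋₂ (with p₋₁=1, p₋₂=0, q₋₁=0, q₋₂=1):
  k=0: a=9, p=9, q=1
  k=1: a=11, p=100, q=11
  k=2: a=15, p=1509, q=166

1509/166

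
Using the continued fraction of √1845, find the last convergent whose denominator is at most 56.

1847/43

√1845 = [42; 1, 20, 2, 20, 1, 84, …] (period length 6).
Convergents:
  p_0/q_0 = 42/1
  p_1/q_1 = 43/1
  p_2/q_2 = 902/21
  p_3/q_3 = 1847/43
  p_4/q_4 = 37842/881
q_3 = 43 ≤ 56 < 881 = q_4, so the answer is 1847/43.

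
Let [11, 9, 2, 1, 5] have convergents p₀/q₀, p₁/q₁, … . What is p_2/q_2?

211/19

Using pₖ = aₖpₖ₋₁ + pₖ₋₂, qₖ = aₖqₖ₋₁ + qₖ₋₂ (with p₋₁=1, p₋₂=0, q₋₁=0, q₋₂=1):
  k=0: a=11, p=11, q=1
  k=1: a=9, p=100, q=9
  k=2: a=2, p=211, q=19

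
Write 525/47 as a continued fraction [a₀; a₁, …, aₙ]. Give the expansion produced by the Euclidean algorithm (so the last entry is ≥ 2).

[11; 5, 1, 7]

525 = 11×47 + 8
47 = 5×8 + 7
8 = 1×7 + 1
7 = 7×1 + 0  (stop)
So 525/47 = [11; 5, 1, 7].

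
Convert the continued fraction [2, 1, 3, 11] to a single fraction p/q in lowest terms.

Fold from the inside: start with 11/1.
  3 + 1/11 = 34/11
  1 + 11/34 = 45/34
  2 + 34/45 = 124/45

124/45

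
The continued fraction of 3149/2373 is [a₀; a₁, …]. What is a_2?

3149 = 1·2373 + 776   →  a_0 = 1
2373 = 3·776 + 45   →  a_1 = 3
776 = 17·45 + 11   →  a_2 = 17

17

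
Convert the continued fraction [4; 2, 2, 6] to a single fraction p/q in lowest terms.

Using pₖ = aₖpₖ₋₁ + pₖ₋₂ and qₖ = aₖqₖ₋₁ + qₖ₋₂:
  k=0: a=4, p=4, q=1
  k=1: a=2, p=9, q=2
  k=2: a=2, p=22, q=5
  k=3: a=6, p=141, q=32

141/32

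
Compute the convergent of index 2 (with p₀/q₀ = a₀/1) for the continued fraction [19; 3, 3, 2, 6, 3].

Using pₖ = aₖpₖ₋₁ + pₖ₋₂, qₖ = aₖqₖ₋₁ + qₖ₋₂ (with p₋₁=1, p₋₂=0, q₋₁=0, q₋₂=1):
  k=0: a=19, p=19, q=1
  k=1: a=3, p=58, q=3
  k=2: a=3, p=193, q=10

193/10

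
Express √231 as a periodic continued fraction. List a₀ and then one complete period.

a₀ = ⌊√231⌋ = 15.

[15; 5, 30]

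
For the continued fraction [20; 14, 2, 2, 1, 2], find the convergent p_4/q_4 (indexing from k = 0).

Using pₖ = aₖpₖ₋₁ + pₖ₋₂, qₖ = aₖqₖ₋₁ + qₖ₋₂ (with p₋₁=1, p₋₂=0, q₋₁=0, q₋₂=1):
  k=0: a=20, p=20, q=1
  k=1: a=14, p=281, q=14
  k=2: a=2, p=582, q=29
  k=3: a=2, p=1445, q=72
  k=4: a=1, p=2027, q=101

2027/101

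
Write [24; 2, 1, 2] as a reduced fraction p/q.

195/8

Fold from the inside: start with 2/1.
  1 + 1/2 = 3/2
  2 + 2/3 = 8/3
  24 + 3/8 = 195/8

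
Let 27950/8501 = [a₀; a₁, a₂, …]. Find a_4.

7

27950 = 3·8501 + 2447   →  a_0 = 3
8501 = 3·2447 + 1160   →  a_1 = 3
2447 = 2·1160 + 127   →  a_2 = 2
1160 = 9·127 + 17   →  a_3 = 9
127 = 7·17 + 8   →  a_4 = 7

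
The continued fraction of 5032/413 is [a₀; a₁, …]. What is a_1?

5

5032 = 12·413 + 76   →  a_0 = 12
413 = 5·76 + 33   →  a_1 = 5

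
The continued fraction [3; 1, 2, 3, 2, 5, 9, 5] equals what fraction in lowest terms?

Fold from the inside: start with 5/1.
  9 + 1/5 = 46/5
  5 + 5/46 = 235/46
  2 + 46/235 = 516/235
  3 + 235/516 = 1783/516
  2 + 516/1783 = 4082/1783
  1 + 1783/4082 = 5865/4082
  3 + 4082/5865 = 21677/5865

21677/5865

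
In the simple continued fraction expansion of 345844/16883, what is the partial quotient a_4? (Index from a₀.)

8

345844 = 20·16883 + 8184   →  a_0 = 20
16883 = 2·8184 + 515   →  a_1 = 2
8184 = 15·515 + 459   →  a_2 = 15
515 = 1·459 + 56   →  a_3 = 1
459 = 8·56 + 11   →  a_4 = 8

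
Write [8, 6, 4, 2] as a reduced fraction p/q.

457/56

Fold from the inside: start with 2/1.
  4 + 1/2 = 9/2
  6 + 2/9 = 56/9
  8 + 9/56 = 457/56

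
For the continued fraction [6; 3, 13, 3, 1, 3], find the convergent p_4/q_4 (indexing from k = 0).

1031/163

Using pₖ = aₖpₖ₋₁ + pₖ₋₂, qₖ = aₖqₖ₋₁ + qₖ₋₂ (with p₋₁=1, p₋₂=0, q₋₁=0, q₋₂=1):
  k=0: a=6, p=6, q=1
  k=1: a=3, p=19, q=3
  k=2: a=13, p=253, q=40
  k=3: a=3, p=778, q=123
  k=4: a=1, p=1031, q=163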